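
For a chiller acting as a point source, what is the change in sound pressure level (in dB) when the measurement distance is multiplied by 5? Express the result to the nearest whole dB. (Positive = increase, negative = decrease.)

-14 dB

Point-source spreading: ΔL = −20·log₁₀(r₂/r₁).
ΔL = −20·log₁₀(5) = -13.98 dB.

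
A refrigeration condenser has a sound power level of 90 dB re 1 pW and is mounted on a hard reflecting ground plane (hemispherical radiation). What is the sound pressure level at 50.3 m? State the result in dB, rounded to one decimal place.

48.0 dB

L_p = L_w − 10·log₁₀(2π·r²) with r = 50.3 m.
2π·r² = 1.59e+04 m², 10·log₁₀ of that is 42.013 dB.
L_p = 90 − 42.013 = 47.99 dB.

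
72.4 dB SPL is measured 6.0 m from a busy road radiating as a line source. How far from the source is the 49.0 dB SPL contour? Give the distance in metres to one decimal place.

1312.7 m

Line-source spreading drops the level by 10·log₁₀(r₂/r₁); inverting, r₂/r₁ = 10^(ΔL/10).
r₂ = 6.0·10^((72.4−49.0)/10) = 6.0·10^(23.4/10) = 1312.66 m.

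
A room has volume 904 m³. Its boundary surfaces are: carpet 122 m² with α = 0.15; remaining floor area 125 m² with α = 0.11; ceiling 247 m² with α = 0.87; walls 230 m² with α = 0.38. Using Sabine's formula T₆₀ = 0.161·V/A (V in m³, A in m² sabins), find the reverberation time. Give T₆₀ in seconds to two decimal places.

Total absorption A = 122·0.15 + 125·0.11 + 247·0.87 + 230·0.38 = 334.34 m² sabins.
T₆₀ = 0.161 × 904 / 334.34 = 0.435 s.

0.44 s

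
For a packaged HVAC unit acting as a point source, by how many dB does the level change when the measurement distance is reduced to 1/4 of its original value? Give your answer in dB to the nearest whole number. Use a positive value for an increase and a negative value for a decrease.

A point source loses 6 dB per doubling of distance; generally ΔL = −20·log₁₀(r₂/r₁).
ΔL = −20·log₁₀(0.25) = +12.04 dB.

+12 dB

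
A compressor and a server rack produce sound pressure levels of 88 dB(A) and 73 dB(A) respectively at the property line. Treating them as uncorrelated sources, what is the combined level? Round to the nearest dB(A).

For uncorrelated sources the intensities add, so convert each level to linear form, sum, and take 10·log₁₀ of the total.
Σ 10^(L/10) = 10^(88/10) + 10^(73/10) = 6.509e+08.
L_total = 10·log₁₀(6.509e+08) = 88.14 dB(A).

88 dB(A)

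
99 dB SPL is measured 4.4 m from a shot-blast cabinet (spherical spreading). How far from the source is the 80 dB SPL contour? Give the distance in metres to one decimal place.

For a point source L₁ − L₂ = 20·log₁₀(r₂/r₁), so r₂ = r₁·10^((L₁−L₂)/20).
r₂ = 4.4·10^((99−80)/20) = 4.4·10^(19.0/20) = 39.22 m.

39.2 m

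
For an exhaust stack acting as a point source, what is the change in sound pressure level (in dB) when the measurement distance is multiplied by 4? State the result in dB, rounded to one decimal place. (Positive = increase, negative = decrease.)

With spherical spreading the level changes by −20·log₁₀(r₂/r₁).
ΔL = −20·log₁₀(4) = -12.04 dB.

-12.0 dB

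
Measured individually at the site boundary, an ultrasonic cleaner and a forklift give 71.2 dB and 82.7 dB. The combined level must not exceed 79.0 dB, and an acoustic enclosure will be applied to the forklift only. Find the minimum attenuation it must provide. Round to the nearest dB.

4 dB

Fixed contribution from the other source: Σ 10^(L/10) = 10^(71.2/10) = 1.318e+07 (71.20 dB).
The limit corresponds to 10^(79.0/10) = 7.943e+07; subtracting the fixed part leaves 6.625e+07 for the forklift, i.e. 78.21 dB.
So the forklift must be reduced from 82.7 to 78.21 dB: IL = 4.49 dB.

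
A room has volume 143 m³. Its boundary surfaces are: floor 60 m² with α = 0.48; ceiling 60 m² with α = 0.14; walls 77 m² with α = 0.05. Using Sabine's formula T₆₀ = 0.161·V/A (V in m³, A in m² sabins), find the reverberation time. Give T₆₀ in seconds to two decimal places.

0.56 s

A = Σ Sᵢαᵢ = 60·0.48 + 60·0.14 + 77·0.05 = 41.05 m².
T₆₀ = 0.161 × 143 / 41.05 = 0.561 s.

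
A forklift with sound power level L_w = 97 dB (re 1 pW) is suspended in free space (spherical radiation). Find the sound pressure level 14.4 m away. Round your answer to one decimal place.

62.8 dB

The power spreads over a sphere of area 4π·r², so L_p = L_w − 10·log₁₀(4π·r²).
4π·r² = 2606 m², 10·log₁₀ of that is 34.159 dB.
L_p = 97 − 34.159 = 62.84 dB.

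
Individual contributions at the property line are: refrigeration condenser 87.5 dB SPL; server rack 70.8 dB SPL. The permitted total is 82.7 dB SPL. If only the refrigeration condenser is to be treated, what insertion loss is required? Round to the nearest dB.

The untreated sources together contribute 10^(70.8/10) = 1.202e+07, i.e. 70.80 dB SPL.
The limit corresponds to 10^(82.7/10) = 1.862e+08; subtracting the fixed part leaves 1.742e+08 for the refrigeration condenser, i.e. 82.41 dB SPL.
So the refrigeration condenser must be reduced from 87.5 to 82.41 dB SPL: IL = 5.09 dB.

5 dB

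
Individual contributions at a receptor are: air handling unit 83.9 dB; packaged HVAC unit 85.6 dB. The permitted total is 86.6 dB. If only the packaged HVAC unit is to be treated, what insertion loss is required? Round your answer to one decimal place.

Everything except the packaged HVAC unit sums to 10^(83.9/10) = 2.455e+08 in linear terms, 83.90 dB.
The limit corresponds to 10^(86.6/10) = 4.571e+08; subtracting the fixed part leaves 2.116e+08 for the packaged HVAC unit, i.e. 83.26 dB.
Required insertion loss = 85.6 − 83.26 = 2.34 dB.

2.3 dB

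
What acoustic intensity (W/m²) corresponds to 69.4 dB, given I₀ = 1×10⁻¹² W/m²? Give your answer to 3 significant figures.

8.71e-06 W/m²

I/I₀ = 10^(69.4/10) = 8.71e+06, so I = 8.71e+06 × 10⁻¹² W/m².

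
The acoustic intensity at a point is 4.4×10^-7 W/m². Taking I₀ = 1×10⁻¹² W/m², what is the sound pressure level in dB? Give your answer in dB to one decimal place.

56.4 dB

L = 10·log₁₀(I/I₀) = 10·log₁₀(4.4×10^-7/10⁻¹²) = 10·log₁₀(4.4×10^5).
L = 10·(0.6435 + 5) = 56.43 dB.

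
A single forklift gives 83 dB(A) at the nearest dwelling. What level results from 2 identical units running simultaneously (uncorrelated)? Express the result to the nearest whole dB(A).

With 2 equal, uncorrelated contributions the intensity is 2× that of one unit, giving a rise of 10·log₁₀ 2.
L_total = 83 + 10·log₁₀(2) = 83 + 3.010 = 86.01 dB(A).

86 dB(A)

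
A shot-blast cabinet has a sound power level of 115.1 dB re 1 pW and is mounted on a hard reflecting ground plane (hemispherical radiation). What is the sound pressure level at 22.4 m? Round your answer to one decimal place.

80.1 dB

Free-field hemispherical radiation: L_p = L_w − 10·log₁₀(2π·r²), r = 22.4 m.
2π·r² = 3153 m², 10·log₁₀ of that is 34.987 dB.
L_p = 115.1 − 34.987 = 80.11 dB.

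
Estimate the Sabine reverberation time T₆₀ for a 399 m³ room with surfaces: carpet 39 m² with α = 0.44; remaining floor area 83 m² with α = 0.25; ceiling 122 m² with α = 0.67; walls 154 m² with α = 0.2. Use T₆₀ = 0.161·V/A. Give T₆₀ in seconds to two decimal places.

0.43 s

Summing Sᵢαᵢ: 39·0.44 + 83·0.25 + 122·0.67 + 154·0.2 = 150.45 m².
T₆₀ = 0.161 × 399 / 150.45 = 0.427 s.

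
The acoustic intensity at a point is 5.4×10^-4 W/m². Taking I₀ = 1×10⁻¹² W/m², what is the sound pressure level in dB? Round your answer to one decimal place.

87.3 dB

Dividing by I₀ shifts the exponent by 12: I/I₀ = 5.4×10^8.
L = 10·(0.7324 + 8) = 87.32 dB.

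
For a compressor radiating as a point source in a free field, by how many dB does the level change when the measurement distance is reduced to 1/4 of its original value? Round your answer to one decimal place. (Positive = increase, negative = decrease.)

+12.0 dB

With spherical spreading the level changes by −20·log₁₀(r₂/r₁).
ΔL = −20·log₁₀(0.25) = +12.04 dB.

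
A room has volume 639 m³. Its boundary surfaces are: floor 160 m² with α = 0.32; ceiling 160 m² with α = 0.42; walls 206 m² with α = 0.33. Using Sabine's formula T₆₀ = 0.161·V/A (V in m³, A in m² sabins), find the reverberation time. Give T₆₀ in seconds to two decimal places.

0.55 s

A = Σ Sᵢαᵢ = 160·0.32 + 160·0.42 + 206·0.33 = 186.38 m².
T₆₀ = 0.161·V/A = 0.161·639/186.38 = 0.552 s.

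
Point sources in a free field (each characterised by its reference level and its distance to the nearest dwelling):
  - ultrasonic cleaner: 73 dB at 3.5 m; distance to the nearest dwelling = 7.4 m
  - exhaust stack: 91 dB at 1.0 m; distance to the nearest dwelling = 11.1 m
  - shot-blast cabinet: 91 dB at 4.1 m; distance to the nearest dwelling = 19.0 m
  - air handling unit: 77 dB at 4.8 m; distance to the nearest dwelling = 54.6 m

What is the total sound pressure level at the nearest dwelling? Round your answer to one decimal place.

Propagate each source to the receiver with L = L_ref − 20·log₁₀(r/r_ref), then add intensities.
ultrasonic cleaner: 73 − 20·log₁₀(7.4/3.5) = 73 − 6.50 = 66.50 dB.
exhaust stack: 91 − 20·log₁₀(11.1/1.0) = 91 − 20.91 = 70.09 dB.
shot-blast cabinet: 91 − 20·log₁₀(19.0/4.1) = 91 − 13.32 = 77.68 dB.
air handling unit: 77 − 20·log₁₀(54.6/4.8) = 77 − 21.12 = 55.88 dB.
Σ 10^(L/10) = 7.369e+07 → L_total = 10·log₁₀(7.369e+07) = 78.67 dB.

78.7 dB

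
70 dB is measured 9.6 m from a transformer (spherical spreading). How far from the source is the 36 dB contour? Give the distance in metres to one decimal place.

481.1 m

The 34.0 dB drop corresponds to a distance ratio of 10^(34.0/20) for a point source.
r₂ = 9.6·10^((70−36)/20) = 9.6·10^(34.0/20) = 481.14 m.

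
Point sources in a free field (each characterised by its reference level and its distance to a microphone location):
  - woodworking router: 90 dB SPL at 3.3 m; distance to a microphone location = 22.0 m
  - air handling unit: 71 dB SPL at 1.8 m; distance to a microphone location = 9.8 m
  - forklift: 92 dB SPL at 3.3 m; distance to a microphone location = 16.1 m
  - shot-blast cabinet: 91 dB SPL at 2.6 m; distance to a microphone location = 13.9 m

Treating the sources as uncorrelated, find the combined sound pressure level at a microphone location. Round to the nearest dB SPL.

81 dB SPL

First find each source's level at the receiver (point-source: −20·log₁₀(r/r_ref)), then combine on an intensity basis.
woodworking router: 90 − 20·log₁₀(22.0/3.3) = 90 − 16.48 = 73.52 dB SPL.
air handling unit: 71 − 20·log₁₀(9.8/1.8) = 71 − 14.72 = 56.28 dB SPL.
forklift: 92 − 20·log₁₀(16.1/3.3) = 92 − 13.77 = 78.23 dB SPL.
shot-blast cabinet: 91 − 20·log₁₀(13.9/2.6) = 91 − 14.56 = 76.44 dB SPL.
Σ 10^(L/10) = 1.336e+08 → L_total = 10·log₁₀(1.336e+08) = 81.26 dB SPL.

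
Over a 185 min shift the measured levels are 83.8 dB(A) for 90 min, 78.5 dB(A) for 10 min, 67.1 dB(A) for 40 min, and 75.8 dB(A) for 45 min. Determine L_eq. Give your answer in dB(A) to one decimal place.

L_eq = 10·log₁₀[(1/T)·Σ tᵢ·10^(Lᵢ/10)] with T = 185 min.
Σ tᵢ·10^(Lᵢ/10) = 90·10^(83.8/10) + 10·10^(78.5/10) + 40·10^(67.1/10) + 45·10^(75.8/10) = 2.421e+10.
L_eq = 10·log₁₀(2.421e+10/185) = 81.17 dB(A).

81.2 dB(A)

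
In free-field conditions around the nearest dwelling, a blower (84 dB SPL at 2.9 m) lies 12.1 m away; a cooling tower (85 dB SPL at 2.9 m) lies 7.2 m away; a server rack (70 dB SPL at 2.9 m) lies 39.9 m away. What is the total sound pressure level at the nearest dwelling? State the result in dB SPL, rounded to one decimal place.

78.2 dB SPL

Apply inverse-square spreading to bring every level to the receiver, then sum 10^(L/10).
blower: 84 − 20·log₁₀(12.1/2.9) = 84 − 12.41 = 71.59 dB SPL.
cooling tower: 85 − 20·log₁₀(7.2/2.9) = 85 − 7.90 = 77.10 dB SPL.
server rack: 70 − 20·log₁₀(39.9/2.9) = 70 − 22.77 = 47.23 dB SPL.
Σ 10^(L/10) = 6.578e+07 → L_total = 10·log₁₀(6.578e+07) = 78.18 dB SPL.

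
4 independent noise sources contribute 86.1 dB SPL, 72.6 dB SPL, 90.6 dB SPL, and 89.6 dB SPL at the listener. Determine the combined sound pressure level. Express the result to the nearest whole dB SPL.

94 dB SPL

For uncorrelated sources the intensities add, so convert each level to linear form, sum, and take 10·log₁₀ of the total.
Σ 10^(L/10) = 10^(86.1/10) + 10^(72.6/10) + 10^(90.6/10) + 10^(89.6/10) = 2.486e+09.
L_total = 10·log₁₀(2.486e+09) = 93.95 dB SPL.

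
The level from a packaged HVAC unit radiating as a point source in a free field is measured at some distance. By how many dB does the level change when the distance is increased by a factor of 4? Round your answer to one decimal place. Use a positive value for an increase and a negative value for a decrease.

-12.0 dB

With spherical spreading the level changes by −20·log₁₀(r₂/r₁).
ΔL = −20·log₁₀(4) = -12.04 dB.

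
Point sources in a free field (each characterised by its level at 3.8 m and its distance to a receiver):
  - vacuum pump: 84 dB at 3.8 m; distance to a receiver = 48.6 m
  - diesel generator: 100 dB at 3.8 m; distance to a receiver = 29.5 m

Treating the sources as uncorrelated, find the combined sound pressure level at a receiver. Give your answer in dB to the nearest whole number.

Apply inverse-square spreading to bring every level to the receiver, then sum 10^(L/10).
vacuum pump: 84 − 20·log₁₀(48.6/3.8) = 84 − 22.14 = 61.86 dB.
diesel generator: 100 − 20·log₁₀(29.5/3.8) = 100 − 17.80 = 82.20 dB.
Σ 10^(L/10) = 1.675e+08 → L_total = 10·log₁₀(1.675e+08) = 82.24 dB.

82 dB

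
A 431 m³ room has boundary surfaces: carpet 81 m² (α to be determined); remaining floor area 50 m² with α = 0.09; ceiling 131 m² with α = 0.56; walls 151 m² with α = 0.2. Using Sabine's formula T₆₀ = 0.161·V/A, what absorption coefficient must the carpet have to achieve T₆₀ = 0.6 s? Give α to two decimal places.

Required total absorption A = 0.161·431/0.6 = 115.65 m².
Absorption from the other surfaces = 50·0.09 + 131·0.56 + 151·0.2 = 108.06 m², so the carpet must supply 7.59 m² over 81 m².
α = 7.59/81 = 0.094.

0.09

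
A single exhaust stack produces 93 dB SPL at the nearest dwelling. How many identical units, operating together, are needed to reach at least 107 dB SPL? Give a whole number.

26

N identical sources give L₁ + 10·log₁₀ N, so require 10·log₁₀ N ≥ 107 − 93 = 14.0 dB.
N ≥ 10^(14.0/10) = 25.119, so N = 26.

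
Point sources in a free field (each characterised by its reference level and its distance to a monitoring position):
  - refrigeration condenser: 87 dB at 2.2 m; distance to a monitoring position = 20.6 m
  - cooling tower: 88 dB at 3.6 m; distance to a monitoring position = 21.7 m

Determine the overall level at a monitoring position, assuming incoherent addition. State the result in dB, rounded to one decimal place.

73.6 dB

Propagate each source to the receiver with L = L_ref − 20·log₁₀(r/r_ref), then add intensities.
refrigeration condenser: 87 − 20·log₁₀(20.6/2.2) = 87 − 19.43 = 67.57 dB.
cooling tower: 88 − 20·log₁₀(21.7/3.6) = 88 − 15.60 = 72.40 dB.
Σ 10^(L/10) = 2.308e+07 → L_total = 10·log₁₀(2.308e+07) = 73.63 dB.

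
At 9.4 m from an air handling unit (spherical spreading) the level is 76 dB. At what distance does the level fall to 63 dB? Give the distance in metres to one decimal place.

42.0 m

For a point source L₁ − L₂ = 20·log₁₀(r₂/r₁), so r₂ = r₁·10^((L₁−L₂)/20).
r₂ = 9.4·10^((76−63)/20) = 9.4·10^(13.0/20) = 41.99 m.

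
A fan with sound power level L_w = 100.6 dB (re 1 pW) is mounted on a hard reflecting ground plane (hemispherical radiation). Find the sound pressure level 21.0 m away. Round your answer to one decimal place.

66.2 dB

The power spreads over a hemisphere of area 2π·r², so L_p = L_w − 10·log₁₀(2π·r²).
2π·r² = 2771 m², 10·log₁₀ of that is 34.426 dB.
L_p = 100.6 − 34.426 = 66.17 dB.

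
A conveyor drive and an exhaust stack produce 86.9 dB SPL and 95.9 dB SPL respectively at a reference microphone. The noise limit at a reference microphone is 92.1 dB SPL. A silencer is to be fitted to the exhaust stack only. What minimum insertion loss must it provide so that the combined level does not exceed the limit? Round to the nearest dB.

Everything except the exhaust stack sums to 10^(86.9/10) = 4.898e+08 in linear terms, 86.90 dB SPL.
The limit corresponds to 10^(92.1/10) = 1.622e+09; subtracting the fixed part leaves 1.132e+09 for the exhaust stack, i.e. 90.54 dB SPL.
Required insertion loss = 95.9 − 90.54 = 5.36 dB.

5 dB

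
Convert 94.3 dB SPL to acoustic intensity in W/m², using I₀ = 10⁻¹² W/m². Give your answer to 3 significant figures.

0.00269 W/m²

I/I₀ = 10^(94.3/10) = 2.692e+09, so I = 2.692e+09 × 10⁻¹² W/m².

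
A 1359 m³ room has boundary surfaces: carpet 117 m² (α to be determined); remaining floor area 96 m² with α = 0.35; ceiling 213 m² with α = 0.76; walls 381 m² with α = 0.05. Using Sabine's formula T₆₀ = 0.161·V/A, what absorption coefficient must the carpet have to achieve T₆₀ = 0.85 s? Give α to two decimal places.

0.37

Required total absorption A = 0.161·1359/0.85 = 257.41 m².
Absorption from the other surfaces = 96·0.35 + 213·0.76 + 381·0.05 = 214.53 m², so the carpet must supply 42.88 m² over 117 m².
α = 42.88/117 = 0.367.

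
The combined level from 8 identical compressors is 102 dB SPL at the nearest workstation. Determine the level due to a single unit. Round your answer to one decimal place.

93.0 dB SPL

8 equal contributions raise the level by 10·log₁₀ 8 = 9.031 dB, so each unit alone gives 102 − 9.031.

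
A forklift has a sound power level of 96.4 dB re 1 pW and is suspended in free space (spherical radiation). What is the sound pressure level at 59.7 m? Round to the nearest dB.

50 dB

L_p = L_w − 10·log₁₀(4π·r²) with r = 59.7 m.
4π·r² = 4.479e+04 m², 10·log₁₀ of that is 46.512 dB.
L_p = 96.4 − 46.512 = 49.89 dB.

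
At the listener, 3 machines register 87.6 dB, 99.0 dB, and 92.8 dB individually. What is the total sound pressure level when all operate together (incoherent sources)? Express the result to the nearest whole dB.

100 dB

For uncorrelated sources the intensities add, so convert each level to linear form, sum, and take 10·log₁₀ of the total.
Σ 10^(L/10) = 10^(87.6/10) + 10^(99.0/10) + 10^(92.8/10) = 1.042e+10.
L_total = 10·log₁₀(1.042e+10) = 100.18 dB.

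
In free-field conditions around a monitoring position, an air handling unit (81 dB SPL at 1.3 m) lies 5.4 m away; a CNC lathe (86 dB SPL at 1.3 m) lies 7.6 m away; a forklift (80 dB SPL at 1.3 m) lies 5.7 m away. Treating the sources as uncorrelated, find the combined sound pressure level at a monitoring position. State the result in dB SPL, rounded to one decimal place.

First find each source's level at the receiver (point-source: −20·log₁₀(r/r_ref)), then combine on an intensity basis.
air handling unit: 81 − 20·log₁₀(5.4/1.3) = 81 − 12.37 = 68.63 dB SPL.
CNC lathe: 86 − 20·log₁₀(7.6/1.3) = 86 − 15.34 = 70.66 dB SPL.
forklift: 80 − 20·log₁₀(5.7/1.3) = 80 − 12.84 = 67.16 dB SPL.
Σ 10^(L/10) = 2.415e+07 → L_total = 10·log₁₀(2.415e+07) = 73.83 dB SPL.

73.8 dB SPL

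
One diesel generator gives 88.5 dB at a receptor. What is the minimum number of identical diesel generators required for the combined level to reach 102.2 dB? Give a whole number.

Need L₁ + 10·log₁₀ N ≥ 102.2, i.e. log₁₀ N ≥ 1.37.
N ≥ 10^(13.7/10) = 23.442, so N = 24.

24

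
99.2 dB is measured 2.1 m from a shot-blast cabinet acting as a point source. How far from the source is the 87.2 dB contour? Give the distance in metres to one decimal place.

8.4 m

Point-source spreading drops the level by 20·log₁₀(r₂/r₁); inverting, r₂/r₁ = 10^(ΔL/20).
r₂ = 2.1·10^((99.2−87.2)/20) = 2.1·10^(12.0/20) = 8.36 m.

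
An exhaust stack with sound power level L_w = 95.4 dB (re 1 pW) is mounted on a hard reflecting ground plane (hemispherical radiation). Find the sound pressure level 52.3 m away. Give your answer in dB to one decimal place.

L_p = L_w − 10·log₁₀(2π·r²) with r = 52.3 m.
2π·r² = 1.719e+04 m², 10·log₁₀ of that is 42.352 dB.
L_p = 95.4 − 42.352 = 53.05 dB.

53.0 dB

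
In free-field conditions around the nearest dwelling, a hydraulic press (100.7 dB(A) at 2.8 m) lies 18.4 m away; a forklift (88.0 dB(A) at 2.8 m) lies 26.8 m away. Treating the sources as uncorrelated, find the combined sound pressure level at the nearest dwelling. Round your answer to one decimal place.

First find each source's level at the receiver (point-source: −20·log₁₀(r/r_ref)), then combine on an intensity basis.
hydraulic press: 100.7 − 20·log₁₀(18.4/2.8) = 100.7 − 16.35 = 84.35 dB(A).
forklift: 88.0 − 20·log₁₀(26.8/2.8) = 88.0 − 19.62 = 68.38 dB(A).
Σ 10^(L/10) = 2.790e+08 → L_total = 10·log₁₀(2.790e+08) = 84.46 dB(A).

84.5 dB(A)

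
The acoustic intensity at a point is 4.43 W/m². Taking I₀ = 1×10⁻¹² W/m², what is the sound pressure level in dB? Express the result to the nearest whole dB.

L = 10·log₁₀(I/I₀) = 10·log₁₀(4.43/10⁻¹²) = 10·log₁₀(4.43×10^12).
L = 10·(0.6464 + 12) = 126.46 dB.

126 dB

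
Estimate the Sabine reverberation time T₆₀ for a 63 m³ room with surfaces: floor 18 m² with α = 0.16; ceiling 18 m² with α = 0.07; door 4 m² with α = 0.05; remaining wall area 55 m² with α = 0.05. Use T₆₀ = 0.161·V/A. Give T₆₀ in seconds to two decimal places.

Total absorption A = 18·0.16 + 18·0.07 + 4·0.05 + 55·0.05 = 7.09 m² sabins.
T₆₀ = 0.161·V/A = 0.161·63/7.09 = 1.431 s.

1.43 s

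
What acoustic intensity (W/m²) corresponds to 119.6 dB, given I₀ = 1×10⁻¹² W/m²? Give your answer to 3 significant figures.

I/I₀ = 10^(119.6/10) = 9.12e+11, so I = 9.12e+11 × 10⁻¹² W/m².

0.912 W/m²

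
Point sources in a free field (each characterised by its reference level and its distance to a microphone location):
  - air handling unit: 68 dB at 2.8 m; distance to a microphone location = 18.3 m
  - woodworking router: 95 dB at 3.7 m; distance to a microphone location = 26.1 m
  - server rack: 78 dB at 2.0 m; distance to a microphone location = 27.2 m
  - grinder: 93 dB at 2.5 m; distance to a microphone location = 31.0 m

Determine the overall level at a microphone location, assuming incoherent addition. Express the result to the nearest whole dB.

79 dB

Propagate each source to the receiver with L = L_ref − 20·log₁₀(r/r_ref), then add intensities.
air handling unit: 68 − 20·log₁₀(18.3/2.8) = 68 − 16.31 = 51.69 dB.
woodworking router: 95 − 20·log₁₀(26.1/3.7) = 95 − 16.97 = 78.03 dB.
server rack: 78 − 20·log₁₀(27.2/2.0) = 78 − 22.67 = 55.33 dB.
grinder: 93 − 20·log₁₀(31.0/2.5) = 93 − 21.87 = 71.13 dB.
Σ 10^(L/10) = 7.702e+07 → L_total = 10·log₁₀(7.702e+07) = 78.87 dB.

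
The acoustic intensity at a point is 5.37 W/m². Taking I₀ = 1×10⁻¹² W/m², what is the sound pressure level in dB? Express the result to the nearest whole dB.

L = 10·log₁₀(I/I₀) = 10·log₁₀(5.37/10⁻¹²) = 10·log₁₀(5.37×10^12).
L = 10·(0.7300 + 12) = 127.30 dB.

127 dB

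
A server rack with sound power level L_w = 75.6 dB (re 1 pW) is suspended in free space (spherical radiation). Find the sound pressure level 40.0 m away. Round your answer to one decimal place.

32.6 dB

The power spreads over a sphere of area 4π·r², so L_p = L_w − 10·log₁₀(4π·r²).
4π·r² = 2.011e+04 m², 10·log₁₀ of that is 43.033 dB.
L_p = 75.6 − 43.033 = 32.57 dB.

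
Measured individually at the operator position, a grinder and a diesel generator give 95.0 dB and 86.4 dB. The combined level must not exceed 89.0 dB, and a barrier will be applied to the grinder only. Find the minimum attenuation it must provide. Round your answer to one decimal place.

The untreated sources together contribute 10^(86.4/10) = 4.365e+08, i.e. 86.40 dB.
To meet 89.0 dB overall, the treated grinder may contribute at most 10^(89.0/10) − 4.365e+08 = 3.578e+08, i.e. 85.54 dB.
So the grinder must be reduced from 95.0 to 85.54 dB: IL = 9.46 dB.

9.5 dB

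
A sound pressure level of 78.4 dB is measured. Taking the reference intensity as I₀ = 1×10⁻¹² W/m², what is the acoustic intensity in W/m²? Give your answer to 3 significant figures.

6.92e-05 W/m²

I/I₀ = 10^(78.4/10) = 6.918e+07, so I = 6.918e+07 × 10⁻¹² W/m².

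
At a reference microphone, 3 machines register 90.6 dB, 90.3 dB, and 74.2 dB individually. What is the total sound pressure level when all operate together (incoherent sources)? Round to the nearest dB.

For uncorrelated sources the intensities add, so convert each level to linear form, sum, and take 10·log₁₀ of the total.
Σ 10^(L/10) = 10^(90.6/10) + 10^(90.3/10) + 10^(74.2/10) = 2.246e+09.
L_total = 10·log₁₀(2.246e+09) = 93.51 dB.

94 dB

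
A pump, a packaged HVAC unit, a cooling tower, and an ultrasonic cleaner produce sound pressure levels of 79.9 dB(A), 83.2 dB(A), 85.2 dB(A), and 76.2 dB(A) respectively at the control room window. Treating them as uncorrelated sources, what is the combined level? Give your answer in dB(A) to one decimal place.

For uncorrelated sources the intensities add, so convert each level to linear form, sum, and take 10·log₁₀ of the total.
Σ 10^(L/10) = 10^(79.9/10) + 10^(83.2/10) + 10^(85.2/10) + 10^(76.2/10) = 6.795e+08.
L_total = 10·log₁₀(6.795e+08) = 88.32 dB(A).

88.3 dB(A)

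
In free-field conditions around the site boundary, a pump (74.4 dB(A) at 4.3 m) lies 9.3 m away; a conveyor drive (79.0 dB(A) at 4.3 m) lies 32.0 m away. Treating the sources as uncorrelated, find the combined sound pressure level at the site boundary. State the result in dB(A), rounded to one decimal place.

68.6 dB(A)

Propagate each source to the receiver with L = L_ref − 20·log₁₀(r/r_ref), then add intensities.
pump: 74.4 − 20·log₁₀(9.3/4.3) = 74.4 − 6.70 = 67.70 dB(A).
conveyor drive: 79.0 − 20·log₁₀(32.0/4.3) = 79.0 − 17.43 = 61.57 dB(A).
Σ 10^(L/10) = 7.322e+06 → L_total = 10·log₁₀(7.322e+06) = 68.65 dB(A).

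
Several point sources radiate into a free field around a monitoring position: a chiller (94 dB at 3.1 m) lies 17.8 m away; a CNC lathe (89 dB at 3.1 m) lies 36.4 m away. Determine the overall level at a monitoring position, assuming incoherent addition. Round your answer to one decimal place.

79.1 dB

Apply inverse-square spreading to bring every level to the receiver, then sum 10^(L/10).
chiller: 94 − 20·log₁₀(17.8/3.1) = 94 − 15.18 = 78.82 dB.
CNC lathe: 89 − 20·log₁₀(36.4/3.1) = 89 − 21.39 = 67.61 dB.
Σ 10^(L/10) = 8.195e+07 → L_total = 10·log₁₀(8.195e+07) = 79.14 dB.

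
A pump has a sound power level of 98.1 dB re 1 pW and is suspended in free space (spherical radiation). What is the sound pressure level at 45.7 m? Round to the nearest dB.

The power spreads over a sphere of area 4π·r², so L_p = L_w − 10·log₁₀(4π·r²).
4π·r² = 2.624e+04 m², 10·log₁₀ of that is 44.190 dB.
L_p = 98.1 − 44.190 = 53.91 dB.

54 dB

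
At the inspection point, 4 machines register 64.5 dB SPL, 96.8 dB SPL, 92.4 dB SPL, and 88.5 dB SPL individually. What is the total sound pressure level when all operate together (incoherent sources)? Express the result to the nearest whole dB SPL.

Incoherent sources combine by intensity addition: L_total = 10·log₁₀(Σ 10^(L_i/10)).
Σ 10^(L/10) = 10^(64.5/10) + 10^(96.8/10) + 10^(92.4/10) + 10^(88.5/10) = 7.235e+09.
L_total = 10·log₁₀(7.235e+09) = 98.59 dB SPL.

99 dB SPL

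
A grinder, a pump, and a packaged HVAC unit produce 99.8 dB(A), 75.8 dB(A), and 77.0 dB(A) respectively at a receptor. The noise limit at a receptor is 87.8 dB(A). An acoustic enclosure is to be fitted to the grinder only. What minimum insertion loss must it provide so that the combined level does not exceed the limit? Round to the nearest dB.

Fixed contribution from the other sources: Σ 10^(L/10) = 10^(75.8/10) + 10^(77.0/10) = 8.814e+07 (79.45 dB(A)).
To meet 87.8 dB(A) overall, the treated grinder may contribute at most 10^(87.8/10) − 8.814e+07 = 5.144e+08, i.e. 87.11 dB(A).
So the grinder must be reduced from 99.8 to 87.11 dB(A): IL = 12.69 dB.

13 dB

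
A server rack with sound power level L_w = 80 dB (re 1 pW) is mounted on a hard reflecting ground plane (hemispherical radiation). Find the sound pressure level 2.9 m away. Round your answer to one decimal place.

62.8 dB

The power spreads over a hemisphere of area 2π·r², so L_p = L_w − 10·log₁₀(2π·r²).
2π·r² = 52.84 m², 10·log₁₀ of that is 17.230 dB.
L_p = 80 − 17.230 = 62.77 dB.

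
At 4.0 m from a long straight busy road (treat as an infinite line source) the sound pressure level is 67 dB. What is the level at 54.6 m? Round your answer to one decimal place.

For a line source, L₂ = L₁ − 10·log₁₀(r₂/r₁).
L₂ = 67 − 10·log₁₀(54.6/4.0) = 67 − 11.351 = 55.65 dB.

55.6 dB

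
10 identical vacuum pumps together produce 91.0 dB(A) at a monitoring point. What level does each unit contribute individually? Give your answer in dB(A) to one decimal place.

10 equal contributions raise the level by 10·log₁₀ 10 = 10.000 dB, so each unit alone gives 91.0 − 10.000.

81.0 dB(A)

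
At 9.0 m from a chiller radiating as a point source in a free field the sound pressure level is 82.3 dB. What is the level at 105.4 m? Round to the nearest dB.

61 dB

For a point source, L₂ = L₁ − 20·log₁₀(r₂/r₁).
L₂ = 82.3 − 20·log₁₀(105.4/9.0) = 82.3 − 21.372 = 60.93 dB.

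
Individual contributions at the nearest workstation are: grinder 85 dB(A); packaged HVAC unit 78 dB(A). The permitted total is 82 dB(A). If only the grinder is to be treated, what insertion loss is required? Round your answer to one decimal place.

5.2 dB

The untreated sources together contribute 10^(78/10) = 6.310e+07, i.e. 78.00 dB(A).
To meet 82 dB(A) overall, the treated grinder may contribute at most 10^(82/10) − 6.310e+07 = 9.539e+07, i.e. 79.80 dB(A).
So the grinder must be reduced from 85 to 79.80 dB(A): IL = 5.20 dB.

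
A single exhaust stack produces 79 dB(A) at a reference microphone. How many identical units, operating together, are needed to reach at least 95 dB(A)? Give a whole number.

Need L₁ + 10·log₁₀ N ≥ 95, i.e. log₁₀ N ≥ 1.60.
N ≥ 10^(16.0/10) = 39.811, so N = 40.

40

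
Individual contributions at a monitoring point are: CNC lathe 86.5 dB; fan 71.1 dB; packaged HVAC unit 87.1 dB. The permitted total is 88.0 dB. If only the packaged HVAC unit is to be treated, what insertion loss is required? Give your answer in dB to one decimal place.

4.8 dB

The untreated sources together contribute 10^(86.5/10) + 10^(71.1/10) = 4.596e+08, i.e. 86.62 dB.
To meet 88.0 dB overall, the treated packaged HVAC unit may contribute at most 10^(88.0/10) − 4.596e+08 = 1.714e+08, i.e. 82.34 dB.
So the packaged HVAC unit must be reduced from 87.1 to 82.34 dB: IL = 4.76 dB.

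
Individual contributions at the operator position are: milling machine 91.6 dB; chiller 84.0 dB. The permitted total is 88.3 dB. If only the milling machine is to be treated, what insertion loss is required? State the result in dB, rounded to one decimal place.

5.3 dB

Fixed contribution from the other source: Σ 10^(L/10) = 10^(84.0/10) = 2.512e+08 (84.00 dB).
The limit corresponds to 10^(88.3/10) = 6.761e+08; subtracting the fixed part leaves 4.249e+08 for the milling machine, i.e. 86.28 dB.
Required insertion loss = 91.6 − 86.28 = 5.32 dB.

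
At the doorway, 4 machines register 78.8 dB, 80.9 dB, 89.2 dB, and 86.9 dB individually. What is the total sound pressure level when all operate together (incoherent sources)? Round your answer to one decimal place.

91.8 dB

For uncorrelated sources the intensities add, so convert each level to linear form, sum, and take 10·log₁₀ of the total.
Σ 10^(L/10) = 10^(78.8/10) + 10^(80.9/10) + 10^(89.2/10) + 10^(86.9/10) = 1.520e+09.
L_total = 10·log₁₀(1.520e+09) = 91.82 dB.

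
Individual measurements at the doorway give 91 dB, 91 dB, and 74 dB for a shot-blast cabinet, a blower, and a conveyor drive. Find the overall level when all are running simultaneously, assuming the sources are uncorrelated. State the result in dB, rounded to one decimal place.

Incoherent sources combine by intensity addition: L_total = 10·log₁₀(Σ 10^(L_i/10)).
Σ 10^(L/10) = 10^(91/10) + 10^(91/10) + 10^(74/10) = 2.543e+09.
L_total = 10·log₁₀(2.543e+09) = 94.05 dB.

94.1 dB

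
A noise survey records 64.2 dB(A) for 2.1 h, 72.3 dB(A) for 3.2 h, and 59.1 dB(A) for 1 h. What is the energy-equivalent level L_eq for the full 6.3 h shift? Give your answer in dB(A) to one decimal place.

69.8 dB(A)

L_eq = 10·log₁₀[(1/T)·Σ tᵢ·10^(Lᵢ/10)] with T = 6.3 h.
Σ tᵢ·10^(Lᵢ/10) = 2.1·10^(64.2/10) + 3.2·10^(72.3/10) + 1·10^(59.1/10) = 6.068e+07.
L_eq = 10·log₁₀(6.068e+07/6.3) = 69.84 dB(A).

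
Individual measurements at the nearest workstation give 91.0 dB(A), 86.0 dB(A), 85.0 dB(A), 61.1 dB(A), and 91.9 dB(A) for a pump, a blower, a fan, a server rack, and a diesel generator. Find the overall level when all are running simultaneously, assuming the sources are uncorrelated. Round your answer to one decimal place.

For uncorrelated sources the intensities add, so convert each level to linear form, sum, and take 10·log₁₀ of the total.
Σ 10^(L/10) = 10^(91.0/10) + 10^(86.0/10) + 10^(85.0/10) + 10^(61.1/10) + 10^(91.9/10) = 3.523e+09.
L_total = 10·log₁₀(3.523e+09) = 95.47 dB(A).

95.5 dB(A)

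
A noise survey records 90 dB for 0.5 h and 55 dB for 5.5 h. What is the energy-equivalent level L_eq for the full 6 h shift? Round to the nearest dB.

Weight each interval's intensity by its duration and average over T = 6 h:
Σ tᵢ·10^(Lᵢ/10) = 0.5·10^(90/10) + 5.5·10^(55/10) = 5.017e+08.
L_eq = 10·log₁₀(5.017e+08/6) = 79.22 dB.

79 dB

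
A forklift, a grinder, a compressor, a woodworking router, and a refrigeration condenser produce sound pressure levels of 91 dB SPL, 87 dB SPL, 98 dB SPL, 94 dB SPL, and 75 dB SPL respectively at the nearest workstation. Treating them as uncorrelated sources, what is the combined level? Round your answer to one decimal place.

Incoherent sources combine by intensity addition: L_total = 10·log₁₀(Σ 10^(L_i/10)).
Σ 10^(L/10) = 10^(91/10) + 10^(87/10) + 10^(98/10) + 10^(94/10) + 10^(75/10) = 1.061e+10.
L_total = 10·log₁₀(1.061e+10) = 100.26 dB SPL.

100.3 dB SPL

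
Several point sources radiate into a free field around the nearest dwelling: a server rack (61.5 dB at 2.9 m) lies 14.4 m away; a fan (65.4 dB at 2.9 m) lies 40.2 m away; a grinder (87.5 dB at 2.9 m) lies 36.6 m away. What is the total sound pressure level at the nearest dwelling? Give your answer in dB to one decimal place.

Apply inverse-square spreading to bring every level to the receiver, then sum 10^(L/10).
server rack: 61.5 − 20·log₁₀(14.4/2.9) = 61.5 − 13.92 = 47.58 dB.
fan: 65.4 − 20·log₁₀(40.2/2.9) = 65.4 − 22.84 = 42.56 dB.
grinder: 87.5 − 20·log₁₀(36.6/2.9) = 87.5 − 22.02 = 65.48 dB.
Σ 10^(L/10) = 3.606e+06 → L_total = 10·log₁₀(3.606e+06) = 65.57 dB.

65.6 dB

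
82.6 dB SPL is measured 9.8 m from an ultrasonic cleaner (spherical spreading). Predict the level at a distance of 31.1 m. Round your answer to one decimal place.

72.6 dB SPL

Point-source attenuation: ΔL = 20·log₁₀(r₂/r₁) = 20·log₁₀(31.1/9.8) = 10.031 dB.
L₂ = 82.6 − 20·log₁₀(31.1/9.8) = 82.6 − 10.031 = 72.57 dB SPL.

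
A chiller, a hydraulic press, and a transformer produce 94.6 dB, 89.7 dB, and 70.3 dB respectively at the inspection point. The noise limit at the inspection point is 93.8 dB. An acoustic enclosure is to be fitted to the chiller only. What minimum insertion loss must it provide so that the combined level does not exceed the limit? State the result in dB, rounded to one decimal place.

Everything except the chiller sums to 10^(89.7/10) + 10^(70.3/10) = 9.440e+08 in linear terms, 89.75 dB.
To meet 93.8 dB overall, the treated chiller may contribute at most 10^(93.8/10) − 9.440e+08 = 1.455e+09, i.e. 91.63 dB.
Required insertion loss = 94.6 − 91.63 = 2.97 dB.

3.0 dB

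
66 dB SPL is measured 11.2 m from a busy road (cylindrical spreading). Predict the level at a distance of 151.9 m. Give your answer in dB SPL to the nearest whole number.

Cylindrical spreading from a line source gives a 10·log₁₀(r₂/r₁) drop.
L₂ = 66 − 10·log₁₀(151.9/11.2) = 66 − 11.323 = 54.68 dB SPL.

55 dB SPL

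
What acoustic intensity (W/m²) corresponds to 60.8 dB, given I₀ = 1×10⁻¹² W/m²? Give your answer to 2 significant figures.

1.2e-06 W/m²

L = 10·log₁₀(I/I₀) ⇒ I = I₀·10^(L/10) = 10⁻¹² × 10^6.08.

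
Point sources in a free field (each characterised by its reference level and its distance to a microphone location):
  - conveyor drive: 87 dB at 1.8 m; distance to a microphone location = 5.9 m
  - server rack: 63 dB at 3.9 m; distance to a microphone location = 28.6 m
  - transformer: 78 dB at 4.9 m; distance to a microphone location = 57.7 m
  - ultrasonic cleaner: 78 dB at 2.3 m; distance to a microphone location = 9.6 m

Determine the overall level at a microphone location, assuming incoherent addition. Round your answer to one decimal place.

77.1 dB

First find each source's level at the receiver (point-source: −20·log₁₀(r/r_ref)), then combine on an intensity basis.
conveyor drive: 87 − 20·log₁₀(5.9/1.8) = 87 − 10.31 = 76.69 dB.
server rack: 63 − 20·log₁₀(28.6/3.9) = 63 − 17.31 = 45.69 dB.
transformer: 78 − 20·log₁₀(57.7/4.9) = 78 − 21.42 = 56.58 dB.
ultrasonic cleaner: 78 − 20·log₁₀(9.6/2.3) = 78 − 12.41 = 65.59 dB.
Σ 10^(L/10) = 5.076e+07 → L_total = 10·log₁₀(5.076e+07) = 77.06 dB.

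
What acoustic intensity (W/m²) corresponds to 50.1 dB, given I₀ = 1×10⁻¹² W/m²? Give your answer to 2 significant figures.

I/I₀ = 10^(50.1/10) = 1.023e+05, so I = 1.023e+05 × 10⁻¹² W/m².

1.0e-07 W/m²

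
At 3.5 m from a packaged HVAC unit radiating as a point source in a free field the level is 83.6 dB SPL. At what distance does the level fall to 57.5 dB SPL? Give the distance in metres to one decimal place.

70.6 m

The 26.1 dB drop corresponds to a distance ratio of 10^(26.1/20) for a point source.
r₂ = 3.5·10^((83.6−57.5)/20) = 3.5·10^(26.1/20) = 70.64 m.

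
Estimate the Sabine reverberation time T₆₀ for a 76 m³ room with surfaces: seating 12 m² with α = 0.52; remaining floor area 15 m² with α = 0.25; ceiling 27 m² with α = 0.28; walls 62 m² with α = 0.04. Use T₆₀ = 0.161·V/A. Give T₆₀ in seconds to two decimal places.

A = Σ Sᵢαᵢ = 12·0.52 + 15·0.25 + 27·0.28 + 62·0.04 = 20.03 m².
T₆₀ = 0.161 × 76 / 20.03 = 0.611 s.

0.61 s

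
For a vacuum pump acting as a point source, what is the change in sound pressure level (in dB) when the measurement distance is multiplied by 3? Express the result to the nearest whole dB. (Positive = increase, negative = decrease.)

-10 dB

Point-source spreading: ΔL = −20·log₁₀(r₂/r₁).
ΔL = −20·log₁₀(3) = -9.54 dB.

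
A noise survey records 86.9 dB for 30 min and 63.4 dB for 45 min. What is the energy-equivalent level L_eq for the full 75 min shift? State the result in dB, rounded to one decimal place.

L_eq = 10·log₁₀[(1/T)·Σ tᵢ·10^(Lᵢ/10)] with T = 75 min.
Σ tᵢ·10^(Lᵢ/10) = 30·10^(86.9/10) + 45·10^(63.4/10) = 1.479e+10.
L_eq = 10·log₁₀(1.479e+10/75) = 82.95 dB.

82.9 dB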